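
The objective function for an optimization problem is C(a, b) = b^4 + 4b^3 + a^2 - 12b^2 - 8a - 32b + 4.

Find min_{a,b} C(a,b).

-76

C(a,b) separates as P(a) + Q(b) + 4, so its minimum is min P + min Q + 4.
P'(a) = 2a - 8 vanishes at a ∈ {4}; Q'(b) = 4(b - 2)(b + 1)(b + 4) vanishes at b ∈ {-4, -1, 2}.
Local minima of P (where P''>0): P(4)=-16. Local minima of Q: Q(-4)=-64, Q(2)=-64.
So the global minimum of C is P(4) + Q(-4) + 4 = -16 − 64 + 4 = -76, attained at (4, -4).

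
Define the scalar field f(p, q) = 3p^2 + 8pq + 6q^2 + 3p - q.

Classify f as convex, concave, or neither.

f is quadratic, so its Hessian is the constant matrix H = [[6, 8], [8, 12]].
det(H) = 8, tr(H) = 18.
det(H) > 0 and tr(H) > 0, so H is positive definite everywhere: convex.

convex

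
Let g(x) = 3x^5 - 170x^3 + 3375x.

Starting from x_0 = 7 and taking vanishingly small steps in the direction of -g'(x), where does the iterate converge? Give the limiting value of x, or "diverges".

g'(x) = 15(x - 5)(x - 3)(x + 3)(x + 5), so g'(7) = 14400.
Gradient descent moves in the -g' direction, i.e. x is decreasing.
The nearest critical point in that direction is x = 5, where g'' = 2400 > 0 (a local minimum). The iterate converges there.

5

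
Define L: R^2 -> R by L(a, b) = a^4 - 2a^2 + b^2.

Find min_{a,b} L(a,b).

L(a,b) separates as P(a) + Q(b), so its minimum is min P + min Q.
P'(a) = 4a(a - 1)(a + 1) vanishes at a ∈ {-1, 0, 1}; Q'(b) = 2b vanishes at b ∈ {0}.
Local minima of P (where P''>0): P(-1)=-1, P(1)=-1. Local minima of Q: Q(0)=0.
So the global minimum of L is P(-1) + Q(0) = -1 + 0 = -1, attained at (-1, 0).

-1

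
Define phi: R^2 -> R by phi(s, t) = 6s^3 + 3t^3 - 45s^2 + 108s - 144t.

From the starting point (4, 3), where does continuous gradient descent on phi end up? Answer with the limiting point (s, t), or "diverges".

(3, 4)

phi is separable, so gradient descent decouples: s follows -∂phi/∂s, t follows -∂phi/∂t.
∂phi/∂s = 18(s - 3)(s - 2); at s=4 this is 36, so s decreases.
∂phi/∂t = 9(t - 4)(t + 4); at t=3 this is -63, so t increases.
s converges to its nearest critical value 3 (a local min of the s-part); t converges to 4. The iterate converges to (3, 4).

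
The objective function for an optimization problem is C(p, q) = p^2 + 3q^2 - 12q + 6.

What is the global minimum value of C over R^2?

C(p,q) separates as A(p) + B(q) + 6, so its minimum is min A + min B + 6.
A'(p) = 2p vanishes at p ∈ {0}; B'(q) = 6q - 12 vanishes at q ∈ {2}.
Local minima of A (where A''>0): A(0)=0. Local minima of B: B(2)=-12.
So the global minimum of C is A(0) + B(2) + 6 = 0 − 12 + 6 = -6, attained at (0, 2).

-6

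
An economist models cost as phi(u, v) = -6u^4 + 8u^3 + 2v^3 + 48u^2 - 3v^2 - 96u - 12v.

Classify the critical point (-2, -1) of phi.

local maximum

The mixed partial ∂²phi/∂u∂v is 0, so the Hessian at any point is diag(phi_uu, phi_vv) = diag(24(-3u^2 + 2u + 4), 6(2v - 1)).
At (-2, -1): H = diag(-288, -18).
Both eigenvalues are negative, so H is negative definite: a local maximum.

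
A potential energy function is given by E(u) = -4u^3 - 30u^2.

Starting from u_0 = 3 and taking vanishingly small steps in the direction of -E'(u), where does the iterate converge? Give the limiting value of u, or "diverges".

diverges

E'(u) = -12u(u + 5), so E'(3) = -288.
Gradient descent moves in the -E' direction, i.e. u is increasing.
There is no critical point above u=3, and E' keeps the same sign, so the iterate runs off to +∞.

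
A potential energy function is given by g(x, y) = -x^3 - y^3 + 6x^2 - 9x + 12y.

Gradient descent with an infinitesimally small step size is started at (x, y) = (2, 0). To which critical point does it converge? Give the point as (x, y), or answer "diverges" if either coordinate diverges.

g is separable, so gradient descent decouples: x follows -∂g/∂x, y follows -∂g/∂y.
∂g/∂x = -3(x - 3)(x - 1); at x=2 this is 3, so x decreases.
∂g/∂y = -3(y - 2)(y + 2); at y=0 this is 12, so y decreases.
x converges to its nearest critical value 1 (a local min of the x-part); y converges to -2. The iterate converges to (1, -2).

(1, -2)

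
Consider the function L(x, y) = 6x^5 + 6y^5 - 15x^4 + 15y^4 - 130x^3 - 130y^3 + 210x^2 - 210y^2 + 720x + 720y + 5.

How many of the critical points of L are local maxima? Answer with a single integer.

L separates as a function of x plus a function of y, so ∇L=0 decouples.
∂L/∂x = 30(x - 4)(x - 2)(x + 1)(x + 3) = 0 at x ∈ {-3, -1, 2, 4}; ∂L/∂y = 30(y - 3)(y - 1)(y + 2)(y + 4) = 0 at y ∈ {-4, -2, 1, 3}.
The Hessian is diagonal: diag(L_xx, L_yy). Second derivatives: L_xx(-3)=-2100, L_xx(-1)=900, L_xx(2)=-900, L_xx(4)=2100; L_yy(-4)=-2100, L_yy(-2)=900, L_yy(1)=-900, L_yy(3)=2100.
Local maxima occur where both diagonal entries negative: (-3, -4), (-3, 1), (2, -4), (2, 1). Count: 4.

4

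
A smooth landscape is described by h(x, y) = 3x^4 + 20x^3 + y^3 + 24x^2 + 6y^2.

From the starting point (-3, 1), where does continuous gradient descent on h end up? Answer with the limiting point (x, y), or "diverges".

(-4, 0)

h is separable, so gradient descent decouples: x follows -∂h/∂x, y follows -∂h/∂y.
∂h/∂x = 12x(x + 1)(x + 4); at x=-3 this is 72, so x decreases.
∂h/∂y = 3y(y + 4); at y=1 this is 15, so y decreases.
x converges to its nearest critical value -4 (a local min of the x-part); y converges to 0. The iterate converges to (-4, 0).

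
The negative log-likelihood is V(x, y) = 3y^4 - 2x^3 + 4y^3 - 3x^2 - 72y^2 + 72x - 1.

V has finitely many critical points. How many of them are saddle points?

3

V separates as a function of x plus a function of y, so ∇V=0 decouples.
∂V/∂x = -6(x - 3)(x + 4) = 0 at x ∈ {-4, 3}; ∂V/∂y = 12y(y - 3)(y + 4) = 0 at y ∈ {-4, 0, 3}.
The Hessian is diagonal: diag(V_xx, V_yy). Second derivatives: V_xx(-4)=42, V_xx(3)=-42; V_yy(-4)=336, V_yy(0)=-144, V_yy(3)=252.
Saddle points occur where the two diagonal entries have opposite signs: (-4, 0), (3, -4), (3, 3). Count: 3.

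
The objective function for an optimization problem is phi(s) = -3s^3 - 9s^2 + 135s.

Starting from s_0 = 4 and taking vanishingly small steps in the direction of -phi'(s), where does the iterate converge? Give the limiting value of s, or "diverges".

phi'(s) = -9(s - 3)(s + 5), so phi'(4) = -81.
Gradient descent moves in the -phi' direction, i.e. s is increasing.
There is no critical point above s=4, and phi' keeps the same sign, so the iterate runs off to +∞.

diverges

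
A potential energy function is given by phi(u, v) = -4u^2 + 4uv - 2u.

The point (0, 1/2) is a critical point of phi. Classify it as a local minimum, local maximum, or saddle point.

saddle point

The Hessian of phi is constant: H = [[-8, 4], [4, 0]].
det(H) = (-8)·0 − 4² = -16.
Since det(H) < 0, H is indefinite and the critical point is a saddle point.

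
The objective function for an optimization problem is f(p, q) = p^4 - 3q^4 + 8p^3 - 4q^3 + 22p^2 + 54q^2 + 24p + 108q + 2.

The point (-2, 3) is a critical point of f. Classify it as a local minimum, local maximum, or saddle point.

The mixed partial ∂²f/∂p∂q is 0, so the Hessian at any point is diag(f_pp, f_qq) = diag(4(3p^2 + 12p + 11), 12(-3q^2 - 2q + 9)).
At (-2, 3): H = diag(-4, -288).
Both eigenvalues are negative, so H is negative definite: a local maximum.

local maximum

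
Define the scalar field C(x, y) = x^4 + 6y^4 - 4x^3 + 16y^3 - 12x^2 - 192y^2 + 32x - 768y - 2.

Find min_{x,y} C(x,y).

C(x,y) separates as P(x) + Q(y) − 2, so its minimum is min P + min Q − 2.
P'(x) = 4(x - 4)(x - 1)(x + 2) vanishes at x ∈ {-2, 1, 4}; Q'(y) = 24(y - 4)(y + 2)(y + 4) vanishes at y ∈ {-4, -2, 4}.
Local minima of P (where P''>0): P(-2)=-64, P(4)=-64. Local minima of Q: Q(-4)=512, Q(4)=-3584.
So the global minimum of C is P(-2) + Q(4) − 2 = -64 − 3584 − 2 = -3650, attained at (-2, 4).

-3650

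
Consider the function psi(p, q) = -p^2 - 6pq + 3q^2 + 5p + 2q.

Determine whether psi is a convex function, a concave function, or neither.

neither

psi is quadratic, so its Hessian is the constant matrix H = [[-2, -6], [-6, 6]].
det(H) = -48, tr(H) = 4.
det(H) < 0, so H is indefinite: neither convex nor concave.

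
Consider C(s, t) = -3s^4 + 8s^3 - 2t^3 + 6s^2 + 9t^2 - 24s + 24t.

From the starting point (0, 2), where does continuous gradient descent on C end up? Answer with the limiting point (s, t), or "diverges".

(1, -1)

C is separable, so gradient descent decouples: s follows -∂C/∂s, t follows -∂C/∂t.
∂C/∂s = -12(s - 2)(s - 1)(s + 1); at s=0 this is -24, so s increases.
∂C/∂t = -6(t - 4)(t + 1); at t=2 this is 36, so t decreases.
s converges to its nearest critical value 1 (a local min of the s-part); t converges to -1. The iterate converges to (1, -1).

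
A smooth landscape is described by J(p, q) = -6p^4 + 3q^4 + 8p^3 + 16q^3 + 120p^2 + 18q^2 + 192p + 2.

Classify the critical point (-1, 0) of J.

The mixed partial ∂²J/∂p∂q is 0, so the Hessian at any point is diag(J_pp, J_qq) = diag(24(-3p^2 + 2p + 10), 12(3q^2 + 8q + 3)).
At (-1, 0): H = diag(120, 36).
Both eigenvalues are positive, so H is positive definite: a local minimum.

local minimum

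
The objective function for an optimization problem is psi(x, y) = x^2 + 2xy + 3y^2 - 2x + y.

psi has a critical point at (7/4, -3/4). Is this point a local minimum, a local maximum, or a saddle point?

local minimum

The Hessian of psi is constant: H = [[2, 2], [2, 6]].
det(H) = 2·6 − 2² = 8.
det(H) > 0 and tr(H) = 8 > 0, so H is positive definite and the point is a local minimum.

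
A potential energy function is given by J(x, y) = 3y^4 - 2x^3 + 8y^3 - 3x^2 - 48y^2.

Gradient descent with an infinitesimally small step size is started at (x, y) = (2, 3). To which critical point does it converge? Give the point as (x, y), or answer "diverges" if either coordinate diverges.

J is separable, so gradient descent decouples: x follows -∂J/∂x, y follows -∂J/∂y.
∂J/∂x = -6x(x + 1); at x=2 this is -36, so x increases.
∂J/∂y = 12y(y - 2)(y + 4); at y=3 this is 252, so y decreases.
The x-coordinate has no critical point in that direction and runs off to infinity.

diverges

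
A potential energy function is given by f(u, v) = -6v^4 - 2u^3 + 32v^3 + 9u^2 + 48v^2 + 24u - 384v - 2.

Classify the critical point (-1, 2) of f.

local minimum

The mixed partial ∂²f/∂u∂v is 0, so the Hessian at any point is diag(f_uu, f_vv) = diag(6(-2u + 3), 24(-3v^2 + 8v + 4)).
At (-1, 2): H = diag(30, 192).
Both eigenvalues are positive, so H is positive definite: a local minimum.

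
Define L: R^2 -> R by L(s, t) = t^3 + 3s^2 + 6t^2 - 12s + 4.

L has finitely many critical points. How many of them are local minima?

L separates as a function of s plus a function of t, so ∇L=0 decouples.
∂L/∂s = 6(s - 2) = 0 at s ∈ {2}; ∂L/∂t = 3t(t + 4) = 0 at t ∈ {-4, 0}.
The Hessian is diagonal: diag(L_ss, L_tt). Second derivatives: L_ss(2)=6; L_tt(-4)=-12, L_tt(0)=12.
Local minima occur where both diagonal entries positive: (2, 0). Count: 1.

1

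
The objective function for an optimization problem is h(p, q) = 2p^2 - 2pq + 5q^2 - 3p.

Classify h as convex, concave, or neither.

convex

h is quadratic, so its Hessian is the constant matrix H = [[4, -2], [-2, 10]].
det(H) = 36, tr(H) = 14.
det(H) > 0 and tr(H) > 0, so H is positive definite everywhere: convex.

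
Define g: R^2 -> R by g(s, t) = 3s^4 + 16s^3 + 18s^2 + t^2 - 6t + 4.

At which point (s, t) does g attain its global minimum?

g(s,t) separates as P(s) + Q(t) + 4, so its minimum is min P + min Q + 4.
P'(s) = 12s(s + 1)(s + 3) vanishes at s ∈ {-3, -1, 0}; Q'(t) = 2(t - 3) vanishes at t ∈ {3}.
Local minima of P (where P''>0): P(-3)=-27, P(0)=0. Local minima of Q: Q(3)=-9.
So the global minimum of g is P(-3) + Q(3) + 4 = -27 − 9 + 4 = -32, attained at (-3, 3).

(-3, 3)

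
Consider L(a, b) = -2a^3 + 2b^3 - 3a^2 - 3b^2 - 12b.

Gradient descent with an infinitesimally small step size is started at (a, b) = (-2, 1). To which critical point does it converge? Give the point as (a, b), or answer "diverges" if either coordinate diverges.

L is separable, so gradient descent decouples: a follows -∂L/∂a, b follows -∂L/∂b.
∂L/∂a = -6a(a + 1); at a=-2 this is -12, so a increases.
∂L/∂b = 6(b - 2)(b + 1); at b=1 this is -12, so b increases.
a converges to its nearest critical value -1 (a local min of the a-part); b converges to 2. The iterate converges to (-1, 2).

(-1, 2)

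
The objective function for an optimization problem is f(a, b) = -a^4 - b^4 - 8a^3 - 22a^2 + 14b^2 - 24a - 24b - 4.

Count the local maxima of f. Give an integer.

4

f separates as a function of a plus a function of b, so ∇f=0 decouples.
∂f/∂a = -4(a + 1)(a + 2)(a + 3) = 0 at a ∈ {-3, -2, -1}; ∂f/∂b = -4(b - 2)(b - 1)(b + 3) = 0 at b ∈ {-3, 1, 2}.
The Hessian is diagonal: diag(f_aa, f_bb). Second derivatives: f_aa(-3)=-8, f_aa(-2)=4, f_aa(-1)=-8; f_bb(-3)=-80, f_bb(1)=16, f_bb(2)=-20.
Local maxima occur where both diagonal entries negative: (-3, -3), (-3, 2), (-1, -3), (-1, 2). Count: 4.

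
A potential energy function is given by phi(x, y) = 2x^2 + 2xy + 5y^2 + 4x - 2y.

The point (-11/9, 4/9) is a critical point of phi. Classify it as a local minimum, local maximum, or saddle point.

local minimum

The Hessian of phi is constant: H = [[4, 2], [2, 10]].
det(H) = 4·10 − 2² = 36.
det(H) > 0 and tr(H) = 14 > 0, so H is positive definite and the point is a local minimum.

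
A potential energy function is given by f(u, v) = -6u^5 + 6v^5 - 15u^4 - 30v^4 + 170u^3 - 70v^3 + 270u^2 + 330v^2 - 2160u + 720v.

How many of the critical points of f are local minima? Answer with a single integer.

4

f separates as a function of u plus a function of v, so ∇f=0 decouples.
∂f/∂u = -30(u - 3)(u - 2)(u + 3)(u + 4) = 0 at u ∈ {-4, -3, 2, 3}; ∂f/∂v = 30(v - 4)(v - 3)(v + 1)(v + 2) = 0 at v ∈ {-2, -1, 3, 4}.
The Hessian is diagonal: diag(f_uu, f_vv). Second derivatives: f_uu(-4)=1260, f_uu(-3)=-900, f_uu(2)=900, f_uu(3)=-1260; f_vv(-2)=-900, f_vv(-1)=600, f_vv(3)=-600, f_vv(4)=900.
Local minima occur where both diagonal entries positive: (-4, -1), (-4, 4), (2, -1), (2, 4). Count: 4.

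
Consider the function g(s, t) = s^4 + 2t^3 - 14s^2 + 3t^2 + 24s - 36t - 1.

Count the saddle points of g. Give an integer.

g separates as a function of s plus a function of t, so ∇g=0 decouples.
∂g/∂s = 4(s - 2)(s - 1)(s + 3) = 0 at s ∈ {-3, 1, 2}; ∂g/∂t = 6(t - 2)(t + 3) = 0 at t ∈ {-3, 2}.
The Hessian is diagonal: diag(g_ss, g_tt). Second derivatives: g_ss(-3)=80, g_ss(1)=-16, g_ss(2)=20; g_tt(-3)=-30, g_tt(2)=30.
Saddle points occur where the two diagonal entries have opposite signs: (-3, -3), (1, 2), (2, -3). Count: 3.

3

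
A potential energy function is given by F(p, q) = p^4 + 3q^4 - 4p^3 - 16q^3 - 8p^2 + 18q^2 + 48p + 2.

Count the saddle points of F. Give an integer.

4

F separates as a function of p plus a function of q, so ∇F=0 decouples.
∂F/∂p = 4(p - 3)(p - 2)(p + 2) = 0 at p ∈ {-2, 2, 3}; ∂F/∂q = 12q(q - 3)(q - 1) = 0 at q ∈ {0, 1, 3}.
The Hessian is diagonal: diag(F_pp, F_qq). Second derivatives: F_pp(-2)=80, F_pp(2)=-16, F_pp(3)=20; F_qq(0)=36, F_qq(1)=-24, F_qq(3)=72.
Saddle points occur where the two diagonal entries have opposite signs: (-2, 1), (2, 0), (2, 3), (3, 1). Count: 4.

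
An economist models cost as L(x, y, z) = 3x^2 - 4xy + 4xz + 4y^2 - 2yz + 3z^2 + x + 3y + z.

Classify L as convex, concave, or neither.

L is quadratic, so its Hessian is the constant matrix H = [[6, -4, 4], [-4, 8, -2], [4, -2, 6]].
Leading principal minors: 6, 32, 104.
All positive ⇒ H ≻ 0 ⇒ convex.

convex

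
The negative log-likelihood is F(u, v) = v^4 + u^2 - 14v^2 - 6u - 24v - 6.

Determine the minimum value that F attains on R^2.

F(u,v) separates as P(u) + Q(v) − 6, so its minimum is min P + min Q − 6.
P'(u) = 2u - 6 vanishes at u ∈ {3}; Q'(v) = 4(v - 3)(v + 1)(v + 2) vanishes at v ∈ {-2, -1, 3}.
Local minima of P (where P''>0): P(3)=-9. Local minima of Q: Q(-2)=8, Q(3)=-117.
So the global minimum of F is P(3) + Q(3) − 6 = -9 − 117 − 6 = -132, attained at (3, 3).

-132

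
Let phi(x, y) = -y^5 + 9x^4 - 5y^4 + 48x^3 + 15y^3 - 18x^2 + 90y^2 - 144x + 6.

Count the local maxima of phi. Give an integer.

2

phi separates as a function of x plus a function of y, so ∇phi=0 decouples.
∂phi/∂x = 36(x - 1)(x + 1)(x + 4) = 0 at x ∈ {-4, -1, 1}; ∂phi/∂y = -5y(y - 3)(y + 3)(y + 4) = 0 at y ∈ {-4, -3, 0, 3}.
The Hessian is diagonal: diag(phi_xx, phi_yy). Second derivatives: phi_xx(-4)=540, phi_xx(-1)=-216, phi_xx(1)=360; phi_yy(-4)=140, phi_yy(-3)=-90, phi_yy(0)=180, phi_yy(3)=-630.
Local maxima occur where both diagonal entries negative: (-1, -3), (-1, 3). Count: 2.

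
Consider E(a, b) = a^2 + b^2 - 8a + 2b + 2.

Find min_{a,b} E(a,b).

E(a,b) separates as P(a) + Q(b) + 2, so its minimum is min P + min Q + 2.
P'(a) = 2a - 8 vanishes at a ∈ {4}; Q'(b) = 2b + 2 vanishes at b ∈ {-1}.
Local minima of P (where P''>0): P(4)=-16. Local minima of Q: Q(-1)=-1.
So the global minimum of E is P(4) + Q(-1) + 2 = -16 − 1 + 2 = -15, attained at (4, -1).

-15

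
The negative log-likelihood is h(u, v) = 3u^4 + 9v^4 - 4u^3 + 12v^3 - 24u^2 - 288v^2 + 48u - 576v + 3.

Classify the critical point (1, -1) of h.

local maximum

The mixed partial ∂²h/∂u∂v is 0, so the Hessian at any point is diag(h_uu, h_vv) = diag(12(3u^2 - 2u - 4), 36(3v^2 + 2v - 16)).
At (1, -1): H = diag(-36, -540).
Both eigenvalues are negative, so H is negative definite: a local maximum.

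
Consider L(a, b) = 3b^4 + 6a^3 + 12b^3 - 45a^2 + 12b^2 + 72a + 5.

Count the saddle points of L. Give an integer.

3

L separates as a function of a plus a function of b, so ∇L=0 decouples.
∂L/∂a = 18(a - 4)(a - 1) = 0 at a ∈ {1, 4}; ∂L/∂b = 12b(b + 1)(b + 2) = 0 at b ∈ {-2, -1, 0}.
The Hessian is diagonal: diag(L_aa, L_bb). Second derivatives: L_aa(1)=-54, L_aa(4)=54; L_bb(-2)=24, L_bb(-1)=-12, L_bb(0)=24.
Saddle points occur where the two diagonal entries have opposite signs: (1, -2), (1, 0), (4, -1). Count: 3.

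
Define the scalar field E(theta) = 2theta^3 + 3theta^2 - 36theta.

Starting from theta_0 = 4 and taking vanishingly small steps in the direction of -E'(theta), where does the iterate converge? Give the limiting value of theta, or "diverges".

E'(theta) = 6(theta - 2)(theta + 3), so E'(4) = 84.
Gradient descent moves in the -E' direction, i.e. theta is decreasing.
The nearest critical point in that direction is theta = 2, where E'' = 30 > 0 (a local minimum). The iterate converges there.

2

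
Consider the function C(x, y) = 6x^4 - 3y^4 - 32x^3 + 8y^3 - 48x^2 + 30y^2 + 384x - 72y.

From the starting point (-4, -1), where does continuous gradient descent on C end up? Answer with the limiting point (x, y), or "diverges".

C is separable, so gradient descent decouples: x follows -∂C/∂x, y follows -∂C/∂y.
∂C/∂x = 24(x - 4)(x - 2)(x + 2); at x=-4 this is -2304, so x increases.
∂C/∂y = -12(y - 3)(y - 1)(y + 2); at y=-1 this is -96, so y increases.
x converges to its nearest critical value -2 (a local min of the x-part); y converges to 1. The iterate converges to (-2, 1).

(-2, 1)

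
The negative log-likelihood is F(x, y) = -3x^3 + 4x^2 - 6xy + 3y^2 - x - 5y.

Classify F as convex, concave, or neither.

neither

The term -3x^3 is cubic, so the Hessian is not constant.
∂²F/∂x² = -18x + 8, which takes both signs as x varies (negative for sufficiently large x). A diagonal entry of the Hessian changing sign means the Hessian is neither positive- nor negative-semidefinite on all of R^2.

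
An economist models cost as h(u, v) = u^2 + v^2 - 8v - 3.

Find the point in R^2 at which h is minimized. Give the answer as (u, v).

(0, 4)

h(u,v) separates as P(u) + Q(v) − 3, so its minimum is min P + min Q − 3.
P'(u) = 2u vanishes at u ∈ {0}; Q'(v) = 2v - 8 vanishes at v ∈ {4}.
Local minima of P (where P''>0): P(0)=0. Local minima of Q: Q(4)=-16.
So the global minimum of h is P(0) + Q(4) − 3 = 0 − 16 − 3 = -19, attained at (0, 4).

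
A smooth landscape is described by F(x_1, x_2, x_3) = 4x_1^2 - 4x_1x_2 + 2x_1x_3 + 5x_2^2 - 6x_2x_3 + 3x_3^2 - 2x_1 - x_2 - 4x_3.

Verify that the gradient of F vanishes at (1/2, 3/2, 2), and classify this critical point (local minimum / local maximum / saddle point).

local minimum

∇F = (8x_1 - 4x_2 + 2x_3 - 2, -4x_1 + 10x_2 - 6x_3 - 1, 2x_1 - 6x_2 + 6x_3 - 4); substituting (1/2, 3/2, 2) gives ∇F = (0, 0, 0), so (1/2, 3/2, 2) is indeed a critical point.
The Hessian is constant: H = [[8, -4, 2], [-4, 10, -6], [2, -6, 6]].
Leading principal minors: Δ₁ = 8, Δ₂ = 64, Δ₃ = 152.
All leading minors are positive, so H is positive definite: a local minimum.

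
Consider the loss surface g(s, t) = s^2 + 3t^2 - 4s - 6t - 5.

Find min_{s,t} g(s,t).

g(s,t) separates as P(s) + Q(t) − 5, so its minimum is min P + min Q − 5.
P'(s) = 2s - 4 vanishes at s ∈ {2}; Q'(t) = 6(t - 1) vanishes at t ∈ {1}.
Local minima of P (where P''>0): P(2)=-4. Local minima of Q: Q(1)=-3.
So the global minimum of g is P(2) + Q(1) − 5 = -4 − 3 − 5 = -12, attained at (2, 1).

-12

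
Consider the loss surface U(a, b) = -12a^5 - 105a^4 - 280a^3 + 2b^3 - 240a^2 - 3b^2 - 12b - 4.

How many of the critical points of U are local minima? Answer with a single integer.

2

U separates as a function of a plus a function of b, so ∇U=0 decouples.
∂U/∂a = -60a(a + 1)(a + 2)(a + 4) = 0 at a ∈ {-4, -2, -1, 0}; ∂U/∂b = 6(b - 2)(b + 1) = 0 at b ∈ {-1, 2}.
The Hessian is diagonal: diag(U_aa, U_bb). Second derivatives: U_aa(-4)=1440, U_aa(-2)=-240, U_aa(-1)=180, U_aa(0)=-480; U_bb(-1)=-18, U_bb(2)=18.
Local minima occur where both diagonal entries positive: (-4, 2), (-1, 2). Count: 2.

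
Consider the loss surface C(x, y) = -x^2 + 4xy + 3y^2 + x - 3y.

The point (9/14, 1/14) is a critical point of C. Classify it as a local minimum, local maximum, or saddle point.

saddle point

The Hessian of C is constant: H = [[-2, 4], [4, 6]].
det(H) = (-2)·6 − 4² = -28.
Since det(H) < 0, H is indefinite and the critical point is a saddle point.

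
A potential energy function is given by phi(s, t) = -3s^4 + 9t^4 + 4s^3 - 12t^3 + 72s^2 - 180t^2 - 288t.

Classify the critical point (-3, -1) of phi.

The mixed partial ∂²phi/∂s∂t is 0, so the Hessian at any point is diag(phi_ss, phi_tt) = diag(12(-3s^2 + 2s + 12), 36(3t^2 - 2t - 10)).
At (-3, -1): H = diag(-252, -180).
Both eigenvalues are negative, so H is negative definite: a local maximum.

local maximum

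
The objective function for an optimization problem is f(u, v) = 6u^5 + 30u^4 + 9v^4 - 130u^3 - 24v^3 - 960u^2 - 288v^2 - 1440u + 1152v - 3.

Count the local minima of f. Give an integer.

f separates as a function of u plus a function of v, so ∇f=0 decouples.
∂f/∂u = 30(u - 4)(u + 1)(u + 3)(u + 4) = 0 at u ∈ {-4, -3, -1, 4}; ∂f/∂v = 36(v - 4)(v - 2)(v + 4) = 0 at v ∈ {-4, 2, 4}.
The Hessian is diagonal: diag(f_uu, f_vv). Second derivatives: f_uu(-4)=-720, f_uu(-3)=420, f_uu(-1)=-900, f_uu(4)=8400; f_vv(-4)=1728, f_vv(2)=-432, f_vv(4)=576.
Local minima occur where both diagonal entries positive: (-3, -4), (-3, 4), (4, -4), (4, 4). Count: 4.

4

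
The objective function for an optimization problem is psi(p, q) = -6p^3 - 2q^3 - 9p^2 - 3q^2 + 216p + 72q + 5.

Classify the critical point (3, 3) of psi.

local maximum

The mixed partial ∂²psi/∂p∂q is 0, so the Hessian at any point is diag(psi_pp, psi_qq) = diag(-18(2p + 1), -6(2q + 1)).
At (3, 3): H = diag(-126, -42).
Both eigenvalues are negative, so H is negative definite: a local maximum.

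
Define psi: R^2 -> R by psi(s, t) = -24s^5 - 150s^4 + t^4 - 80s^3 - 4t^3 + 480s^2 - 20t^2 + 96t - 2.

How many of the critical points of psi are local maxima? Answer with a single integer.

2

psi separates as a function of s plus a function of t, so ∇psi=0 decouples.
∂psi/∂s = -120s(s - 1)(s + 2)(s + 4) = 0 at s ∈ {-4, -2, 0, 1}; ∂psi/∂t = 4(t - 4)(t - 2)(t + 3) = 0 at t ∈ {-3, 2, 4}.
The Hessian is diagonal: diag(psi_ss, psi_tt). Second derivatives: psi_ss(-4)=4800, psi_ss(-2)=-1440, psi_ss(0)=960, psi_ss(1)=-1800; psi_tt(-3)=140, psi_tt(2)=-40, psi_tt(4)=56.
Local maxima occur where both diagonal entries negative: (-2, 2), (1, 2). Count: 2.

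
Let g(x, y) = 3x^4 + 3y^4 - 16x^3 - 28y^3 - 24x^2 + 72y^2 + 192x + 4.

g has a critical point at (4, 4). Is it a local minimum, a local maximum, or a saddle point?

The mixed partial ∂²g/∂x∂y is 0, so the Hessian at any point is diag(g_xx, g_yy) = diag(12(3x^2 - 8x - 4), 12(3y^2 - 14y + 12)).
At (4, 4): H = diag(144, 48).
Both eigenvalues are positive, so H is positive definite: a local minimum.

local minimum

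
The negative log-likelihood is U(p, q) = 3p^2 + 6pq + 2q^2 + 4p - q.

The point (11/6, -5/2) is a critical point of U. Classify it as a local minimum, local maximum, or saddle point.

saddle point

The Hessian of U is constant: H = [[6, 6], [6, 4]].
det(H) = 6·4 − 6² = -12.
Since det(H) < 0, H is indefinite and the critical point is a saddle point.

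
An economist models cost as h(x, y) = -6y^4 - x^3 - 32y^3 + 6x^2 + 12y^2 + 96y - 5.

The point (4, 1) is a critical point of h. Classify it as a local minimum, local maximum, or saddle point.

local maximum

The mixed partial ∂²h/∂x∂y is 0, so the Hessian at any point is diag(h_xx, h_yy) = diag(6(-x + 2), 24(-3y^2 - 8y + 1)).
At (4, 1): H = diag(-12, -240).
Both eigenvalues are negative, so H is negative definite: a local maximum.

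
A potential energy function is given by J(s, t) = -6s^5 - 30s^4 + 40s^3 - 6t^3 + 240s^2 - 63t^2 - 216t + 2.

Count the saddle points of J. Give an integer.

J separates as a function of s plus a function of t, so ∇J=0 decouples.
∂J/∂s = -30s(s - 2)(s + 2)(s + 4) = 0 at s ∈ {-4, -2, 0, 2}; ∂J/∂t = -18(t + 3)(t + 4) = 0 at t ∈ {-4, -3}.
The Hessian is diagonal: diag(J_ss, J_tt). Second derivatives: J_ss(-4)=1440, J_ss(-2)=-480, J_ss(0)=480, J_ss(2)=-1440; J_tt(-4)=18, J_tt(-3)=-18.
Saddle points occur where the two diagonal entries have opposite signs: (-4, -3), (-2, -4), (0, -3), (2, -4). Count: 4.

4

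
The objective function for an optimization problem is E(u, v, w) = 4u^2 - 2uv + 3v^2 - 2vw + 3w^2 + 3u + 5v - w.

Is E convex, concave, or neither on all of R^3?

convex

E is quadratic, so its Hessian is the constant matrix H = [[8, -2, 0], [-2, 6, -2], [0, -2, 6]].
Leading principal minors: 8, 44, 232.
All positive ⇒ H ≻ 0 ⇒ convex.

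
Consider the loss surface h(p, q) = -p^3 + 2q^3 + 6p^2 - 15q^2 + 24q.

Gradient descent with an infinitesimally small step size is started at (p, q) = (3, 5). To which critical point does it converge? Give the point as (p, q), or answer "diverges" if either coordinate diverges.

h is separable, so gradient descent decouples: p follows -∂h/∂p, q follows -∂h/∂q.
∂h/∂p = -3p(p - 4); at p=3 this is 9, so p decreases.
∂h/∂q = 6(q - 4)(q - 1); at q=5 this is 24, so q decreases.
p converges to its nearest critical value 0 (a local min of the p-part); q converges to 4. The iterate converges to (0, 4).

(0, 4)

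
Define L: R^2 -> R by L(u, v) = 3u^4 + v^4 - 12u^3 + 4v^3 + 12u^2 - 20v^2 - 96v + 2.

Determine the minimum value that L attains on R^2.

-277

L(u,v) separates as P(u) + Q(v) + 2, so its minimum is min P + min Q + 2.
P'(u) = 12u(u - 2)(u - 1) vanishes at u ∈ {0, 1, 2}; Q'(v) = 4(v - 3)(v + 2)(v + 4) vanishes at v ∈ {-4, -2, 3}.
Local minima of P (where P''>0): P(0)=0, P(2)=0. Local minima of Q: Q(-4)=64, Q(3)=-279.
So the global minimum of L is P(0) + Q(3) + 2 = 0 − 279 + 2 = -277, attained at (0, 3).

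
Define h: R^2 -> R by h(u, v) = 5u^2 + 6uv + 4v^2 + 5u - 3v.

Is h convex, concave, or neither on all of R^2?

convex

h is quadratic, so its Hessian is the constant matrix H = [[10, 6], [6, 8]].
det(H) = 44, tr(H) = 18.
det(H) > 0 and tr(H) > 0, so H is positive definite everywhere: convex.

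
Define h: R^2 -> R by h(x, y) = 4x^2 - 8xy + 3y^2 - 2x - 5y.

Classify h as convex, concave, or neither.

h is quadratic, so its Hessian is the constant matrix H = [[8, -8], [-8, 6]].
det(H) = -16, tr(H) = 14.
det(H) < 0, so H is indefinite: neither convex nor concave.

neither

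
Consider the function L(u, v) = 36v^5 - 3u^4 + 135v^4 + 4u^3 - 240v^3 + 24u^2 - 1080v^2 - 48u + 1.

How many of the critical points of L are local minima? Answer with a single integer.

2

L separates as a function of u plus a function of v, so ∇L=0 decouples.
∂L/∂u = -12(u - 2)(u - 1)(u + 2) = 0 at u ∈ {-2, 1, 2}; ∂L/∂v = 180v(v - 2)(v + 2)(v + 3) = 0 at v ∈ {-3, -2, 0, 2}.
The Hessian is diagonal: diag(L_uu, L_vv). Second derivatives: L_uu(-2)=-144, L_uu(1)=36, L_uu(2)=-48; L_vv(-3)=-2700, L_vv(-2)=1440, L_vv(0)=-2160, L_vv(2)=7200.
Local minima occur where both diagonal entries positive: (1, -2), (1, 2). Count: 2.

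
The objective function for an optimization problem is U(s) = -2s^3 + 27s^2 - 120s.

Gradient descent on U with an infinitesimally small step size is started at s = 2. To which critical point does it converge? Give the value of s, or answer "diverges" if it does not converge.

4

U'(s) = -6(s - 5)(s - 4), so U'(2) = -36.
Gradient descent moves in the -U' direction, i.e. s is increasing.
The nearest critical point in that direction is s = 4, where U'' = 6 > 0 (a local minimum). The iterate converges there.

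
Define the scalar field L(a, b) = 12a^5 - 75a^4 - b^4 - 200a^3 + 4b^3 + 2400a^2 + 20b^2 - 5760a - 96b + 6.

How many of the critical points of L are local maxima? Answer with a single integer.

4

L separates as a function of a plus a function of b, so ∇L=0 decouples.
∂L/∂a = 60(a - 4)(a - 3)(a - 2)(a + 4) = 0 at a ∈ {-4, 2, 3, 4}; ∂L/∂b = -4(b - 4)(b - 2)(b + 3) = 0 at b ∈ {-3, 2, 4}.
The Hessian is diagonal: diag(L_aa, L_bb). Second derivatives: L_aa(-4)=-20160, L_aa(2)=720, L_aa(3)=-420, L_aa(4)=960; L_bb(-3)=-140, L_bb(2)=40, L_bb(4)=-56.
Local maxima occur where both diagonal entries negative: (-4, -3), (-4, 4), (3, -3), (3, 4). Count: 4.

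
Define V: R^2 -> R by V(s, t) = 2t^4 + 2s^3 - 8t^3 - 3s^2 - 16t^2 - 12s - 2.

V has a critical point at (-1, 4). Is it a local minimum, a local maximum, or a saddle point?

saddle point

The mixed partial ∂²V/∂s∂t is 0, so the Hessian at any point is diag(V_ss, V_tt) = diag(6(2s - 1), 8(3t^2 - 6t - 4)).
At (-1, 4): H = diag(-18, 160).
The eigenvalues have opposite signs, so H is indefinite: a saddle point.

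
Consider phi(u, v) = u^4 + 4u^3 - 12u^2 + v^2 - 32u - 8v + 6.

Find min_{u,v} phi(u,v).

phi(u,v) separates as P(u) + Q(v) + 6, so its minimum is min P + min Q + 6.
P'(u) = 4(u - 2)(u + 1)(u + 4) vanishes at u ∈ {-4, -1, 2}; Q'(v) = 2v - 8 vanishes at v ∈ {4}.
Local minima of P (where P''>0): P(-4)=-64, P(2)=-64. Local minima of Q: Q(4)=-16.
So the global minimum of phi is P(-4) + Q(4) + 6 = -64 − 16 + 6 = -74, attained at (-4, 4).

-74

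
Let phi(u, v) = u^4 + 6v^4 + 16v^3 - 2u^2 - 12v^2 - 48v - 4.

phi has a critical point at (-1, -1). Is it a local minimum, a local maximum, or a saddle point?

The mixed partial ∂²phi/∂u∂v is 0, so the Hessian at any point is diag(phi_uu, phi_vv) = diag(4(3u^2 - 1), 24(3v^2 + 4v - 1)).
At (-1, -1): H = diag(8, -48).
The eigenvalues have opposite signs, so H is indefinite: a saddle point.

saddle point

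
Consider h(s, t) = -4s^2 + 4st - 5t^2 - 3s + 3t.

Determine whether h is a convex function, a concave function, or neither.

concave

h is quadratic, so its Hessian is the constant matrix H = [[-8, 4], [4, -10]].
det(H) = 64, tr(H) = -18.
det(H) > 0 and tr(H) < 0, so H is negative definite everywhere: concave.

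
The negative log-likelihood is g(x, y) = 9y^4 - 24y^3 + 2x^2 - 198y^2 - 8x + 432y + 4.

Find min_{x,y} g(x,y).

g(x,y) separates as P(x) + Q(y) + 4, so its minimum is min P + min Q + 4.
P'(x) = 4x - 8 vanishes at x ∈ {2}; Q'(y) = 36(y - 4)(y - 1)(y + 3) vanishes at y ∈ {-3, 1, 4}.
Local minima of P (where P''>0): P(2)=-8. Local minima of Q: Q(-3)=-1701, Q(4)=-672.
So the global minimum of g is P(2) + Q(-3) + 4 = -8 − 1701 + 4 = -1705, attained at (2, -3).

-1705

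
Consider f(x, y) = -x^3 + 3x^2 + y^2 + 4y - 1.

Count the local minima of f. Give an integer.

1

f separates as a function of x plus a function of y, so ∇f=0 decouples.
∂f/∂x = -3x(x - 2) = 0 at x ∈ {0, 2}; ∂f/∂y = 2(y + 2) = 0 at y ∈ {-2}.
The Hessian is diagonal: diag(f_xx, f_yy). Second derivatives: f_xx(0)=6, f_xx(2)=-6; f_yy(-2)=2.
Local minima occur where both diagonal entries positive: (0, -2). Count: 1.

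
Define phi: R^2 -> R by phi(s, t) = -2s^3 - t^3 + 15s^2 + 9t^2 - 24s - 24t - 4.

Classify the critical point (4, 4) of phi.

local maximum

The mixed partial ∂²phi/∂s∂t is 0, so the Hessian at any point is diag(phi_ss, phi_tt) = diag(6(-2s + 5), 6(-t + 3)).
At (4, 4): H = diag(-18, -6).
Both eigenvalues are negative, so H is negative definite: a local maximum.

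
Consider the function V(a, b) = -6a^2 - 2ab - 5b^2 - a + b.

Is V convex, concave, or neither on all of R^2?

concave

V is quadratic, so its Hessian is the constant matrix H = [[-12, -2], [-2, -10]].
det(H) = 116, tr(H) = -22.
det(H) > 0 and tr(H) < 0, so H is negative definite everywhere: concave.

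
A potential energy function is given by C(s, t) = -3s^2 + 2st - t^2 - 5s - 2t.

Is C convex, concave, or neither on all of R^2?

concave

C is quadratic, so its Hessian is the constant matrix H = [[-6, 2], [2, -2]].
det(H) = 8, tr(H) = -8.
det(H) > 0 and tr(H) < 0, so H is negative definite everywhere: concave.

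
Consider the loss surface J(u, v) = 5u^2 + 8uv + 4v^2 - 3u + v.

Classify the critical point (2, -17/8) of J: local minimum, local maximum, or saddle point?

The Hessian of J is constant: H = [[10, 8], [8, 8]].
det(H) = 10·8 − 8² = 16.
det(H) > 0 and tr(H) = 18 > 0, so H is positive definite and the point is a local minimum.

local minimum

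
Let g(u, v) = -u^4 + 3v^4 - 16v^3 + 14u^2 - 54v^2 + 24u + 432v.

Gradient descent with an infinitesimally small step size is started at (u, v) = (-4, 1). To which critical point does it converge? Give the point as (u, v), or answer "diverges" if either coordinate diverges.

g is separable, so gradient descent decouples: u follows -∂g/∂u, v follows -∂g/∂v.
∂g/∂u = -4(u - 3)(u + 1)(u + 2); at u=-4 this is 168, so u decreases.
∂g/∂v = 12(v - 4)(v - 3)(v + 3); at v=1 this is 288, so v decreases.
The u-coordinate has no critical point in that direction and runs off to infinity.

diverges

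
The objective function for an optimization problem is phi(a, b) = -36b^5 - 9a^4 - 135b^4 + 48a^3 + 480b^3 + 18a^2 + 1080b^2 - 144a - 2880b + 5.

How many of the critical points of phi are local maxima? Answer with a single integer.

4

phi separates as a function of a plus a function of b, so ∇phi=0 decouples.
∂phi/∂a = -36(a - 4)(a - 1)(a + 1) = 0 at a ∈ {-1, 1, 4}; ∂phi/∂b = -180(b - 2)(b - 1)(b + 2)(b + 4) = 0 at b ∈ {-4, -2, 1, 2}.
The Hessian is diagonal: diag(phi_aa, phi_bb). Second derivatives: phi_aa(-1)=-360, phi_aa(1)=216, phi_aa(4)=-540; phi_bb(-4)=10800, phi_bb(-2)=-4320, phi_bb(1)=2700, phi_bb(2)=-4320.
Local maxima occur where both diagonal entries negative: (-1, -2), (-1, 2), (4, -2), (4, 2). Count: 4.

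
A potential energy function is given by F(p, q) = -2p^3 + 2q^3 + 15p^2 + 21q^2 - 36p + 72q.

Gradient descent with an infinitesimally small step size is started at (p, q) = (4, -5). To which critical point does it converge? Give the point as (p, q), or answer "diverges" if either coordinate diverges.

F is separable, so gradient descent decouples: p follows -∂F/∂p, q follows -∂F/∂q.
∂F/∂p = -6(p - 3)(p - 2); at p=4 this is -12, so p increases.
∂F/∂q = 6(q + 3)(q + 4); at q=-5 this is 12, so q decreases.
The p-coordinate has no critical point in that direction and runs off to infinity.

diverges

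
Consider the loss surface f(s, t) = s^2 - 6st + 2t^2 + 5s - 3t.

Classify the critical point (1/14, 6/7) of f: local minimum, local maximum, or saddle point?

saddle point

The Hessian of f is constant: H = [[2, -6], [-6, 4]].
det(H) = 2·4 − (-6)² = -28.
Since det(H) < 0, H is indefinite and the critical point is a saddle point.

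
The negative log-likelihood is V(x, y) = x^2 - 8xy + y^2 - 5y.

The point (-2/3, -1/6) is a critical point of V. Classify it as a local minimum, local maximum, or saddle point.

saddle point

The Hessian of V is constant: H = [[2, -8], [-8, 2]].
det(H) = 2·2 − (-8)² = -60.
Since det(H) < 0, H is indefinite and the critical point is a saddle point.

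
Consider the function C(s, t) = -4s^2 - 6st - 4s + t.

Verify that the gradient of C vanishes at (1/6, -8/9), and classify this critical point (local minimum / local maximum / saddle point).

∇C = (-8s - 6t - 4, -6s + 1); substituting (1/6, -8/9) gives ∇C = (0, 0), so (1/6, -8/9) is indeed a critical point.
The Hessian of C is constant: H = [[-8, -6], [-6, 0]].
det(H) = (-8)·0 − (-6)² = -36.
Since det(H) < 0, H is indefinite and the critical point is a saddle point.

saddle point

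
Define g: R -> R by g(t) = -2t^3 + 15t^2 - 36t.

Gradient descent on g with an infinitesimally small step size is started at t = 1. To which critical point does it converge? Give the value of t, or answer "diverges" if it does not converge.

2

g'(t) = -6(t - 3)(t - 2), so g'(1) = -12.
Gradient descent moves in the -g' direction, i.e. t is increasing.
The nearest critical point in that direction is t = 2, where g'' = 6 > 0 (a local minimum). The iterate converges there.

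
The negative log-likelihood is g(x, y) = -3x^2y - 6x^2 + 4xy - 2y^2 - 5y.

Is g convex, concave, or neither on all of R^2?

neither

The term -3x^2y is cubic, so the Hessian is not constant.
∂²g/∂x² = -6y - 12, which takes both signs as y varies (negative for sufficiently large y). A diagonal entry of the Hessian changing sign means the Hessian is neither positive- nor negative-semidefinite on all of R^2.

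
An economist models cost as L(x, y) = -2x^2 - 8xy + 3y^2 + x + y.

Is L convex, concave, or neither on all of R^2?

neither

L is quadratic, so its Hessian is the constant matrix H = [[-4, -8], [-8, 6]].
det(H) = -88, tr(H) = 2.
det(H) < 0, so H is indefinite: neither convex nor concave.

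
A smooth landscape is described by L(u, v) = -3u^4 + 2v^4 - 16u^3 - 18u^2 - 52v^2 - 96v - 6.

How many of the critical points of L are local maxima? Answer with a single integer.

2

L separates as a function of u plus a function of v, so ∇L=0 decouples.
∂L/∂u = -12u(u + 1)(u + 3) = 0 at u ∈ {-3, -1, 0}; ∂L/∂v = 8(v - 4)(v + 1)(v + 3) = 0 at v ∈ {-3, -1, 4}.
The Hessian is diagonal: diag(L_uu, L_vv). Second derivatives: L_uu(-3)=-72, L_uu(-1)=24, L_uu(0)=-36; L_vv(-3)=112, L_vv(-1)=-80, L_vv(4)=280.
Local maxima occur where both diagonal entries negative: (-3, -1), (0, -1). Count: 2.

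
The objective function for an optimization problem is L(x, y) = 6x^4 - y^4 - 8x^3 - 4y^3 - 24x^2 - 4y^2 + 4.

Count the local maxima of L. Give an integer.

L separates as a function of x plus a function of y, so ∇L=0 decouples.
∂L/∂x = 24x(x - 2)(x + 1) = 0 at x ∈ {-1, 0, 2}; ∂L/∂y = -4y(y + 1)(y + 2) = 0 at y ∈ {-2, -1, 0}.
The Hessian is diagonal: diag(L_xx, L_yy). Second derivatives: L_xx(-1)=72, L_xx(0)=-48, L_xx(2)=144; L_yy(-2)=-8, L_yy(-1)=4, L_yy(0)=-8.
Local maxima occur where both diagonal entries negative: (0, -2), (0, 0). Count: 2.

2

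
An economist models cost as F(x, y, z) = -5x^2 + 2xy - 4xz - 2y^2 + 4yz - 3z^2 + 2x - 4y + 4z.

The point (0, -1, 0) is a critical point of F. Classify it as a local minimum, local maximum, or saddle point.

The Hessian is constant: H = [[-10, 2, -4], [2, -4, 4], [-4, 4, -6]].
Leading principal minors: Δ₁ = -10, Δ₂ = 36, Δ₃ = -56.
The minors alternate sign starting negative (−, +, −), so H is negative definite: a local maximum.

local maximum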